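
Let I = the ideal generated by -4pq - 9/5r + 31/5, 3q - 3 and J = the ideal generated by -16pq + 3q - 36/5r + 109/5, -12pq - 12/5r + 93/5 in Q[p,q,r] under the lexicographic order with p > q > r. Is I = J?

For a fixed monomial order, each ideal has a unique reduced Gröbner basis; comparing bases decides equality.
Buchberger on the first generating set:
f_1 = -4pq - 9/5r + 31/5, LT = pq.
f_2 = 3q - 3, LT = q.

S(f_1,f_2): lcm = pq. S = p + 9/20r - 31/20.
  leading term p: no divisor's leading term divides it; move p to the remainder.
  leading term r: no divisor's leading term divides it; move 9/20r to the remainder.
  leading term 1: no divisor's leading term divides it; move -31/20 to the remainder.
  remainder p + 9/20r - 31/20 ≠ 0; add g_3 = p + 9/20r - 31/20 to the basis.

The other S-polynomials (S(f_1,g_3), S(f_2,g_3)) all reduce to 0 modulo the current basis, so we have a Gröbner basis.
Inter-reduce: drop elements whose leading term is divisible by another's, tail-reduce, and make monic.
Reduced Gröbner basis: {p + 9/20r - 31/20, q - 1}.

Buchberger on the second generating set:
h_1 = -16pq + 3q - 36/5r + 109/5, LT = pq.
h_2 = -12pq - 12/5r + 93/5, LT = pq.

S(h_1,h_2): lcm = pq. S = -3/16q + 1/4r + 3/16.
  leading term q: no divisor's leading term divides it; move -3/16q to the remainder.
  leading term r: no divisor's leading term divides it; move 1/4r to the remainder.
  leading term 1: no divisor's leading term divides it; move 3/16 to the remainder.
  remainder -3/16q + 1/4r + 3/16 ≠ 0; add k_3 = -3/16q + 1/4r + 3/16 to the basis.

S(h_1,k_3): lcm = pq. S = 4/3pr + p - 3/16q + 9/20r - 109/80.
  leading term pr: no divisor's leading term divides it; move 4/3pr to the remainder.
  leading term p: no divisor's leading term divides it; move p to the remainder.
  leading term q: subtract (1)·k_3 from -3/16q + 9/20r - 109/80 → 1/5r - 31/20
  leading term r: no divisor's leading term divides it; move 1/5r to the remainder.
  leading term 1: no divisor's leading term divides it; move -31/20 to the remainder.
  remainder 4/3pr + p + 1/5r - 31/20 ≠ 0; add k_4 = 4/3pr + p + 1/5r - 31/20 to the basis.

The other S-polynomials (S(h_2,k_3), S(h_1,k_4), S(h_2,k_4), S(k_3,k_4)) all reduce to 0 modulo the current basis, so we have a Gröbner basis.
Inter-reduce: drop elements whose leading term is divisible by another's, tail-reduce, and make monic.
Reduced Gröbner basis: {pr + 3/4p + 3/20r - 93/80, q - 4/3r - 1}.

Since the reduced bases disagree, the two ideals are not the same.

No, the ideals differ.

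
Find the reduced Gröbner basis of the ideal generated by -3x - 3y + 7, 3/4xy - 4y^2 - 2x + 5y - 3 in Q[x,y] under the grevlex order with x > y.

f_1 = -3x - 3y + 7, LT = x.
f_2 = 3/4xy - 4y^2 - 2x + 5y - 3, LT = xy.

S(f_1,f_2): lcm = xy. S = 19/3y^2 + 8/3x - 9y + 4.
  leading term y^2: no divisor's leading term divides it; move 19/3y^2 to the remainder.
  leading term x: subtract (-8/9)·f_1 from 8/3x - 9y + 4 → -35/3y + 92/9
  leading term y: no divisor's leading term divides it; move -35/3y to the remainder.
  leading term 1: no divisor's leading term divides it; move 92/9 to the remainder.
  remainder 19/3y^2 - 35/3y + 92/9 ≠ 0; add g_3 = 19/3y^2 - 35/3y + 92/9 to the basis.

The other S-polynomials (S(f_1,g_3), S(f_2,g_3)) all reduce to 0 modulo the current basis, so we have a Gröbner basis.
Inter-reduce: drop elements whose leading term is divisible by another's, tail-reduce, and make monic.

G = {y^2 - 35/19y + 92/57, x + y - 7/3}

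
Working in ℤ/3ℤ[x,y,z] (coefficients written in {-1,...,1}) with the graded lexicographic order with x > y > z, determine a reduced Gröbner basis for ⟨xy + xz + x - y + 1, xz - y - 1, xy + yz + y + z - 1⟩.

G = {x² + x - z - 1, xy + x - 1, xz - y - 1, y² - y - z + 1, yz - x + y + z, z² - y + z + 1}

f_1 = xy + xz + x - y + 1, LT = xy.
f_2 = xz - y - 1, LT = xz.
f_3 = xy + yz + y + z - 1, LT = xy.

S(f_1,f_2): lcm = xyz. S = xz² + xz + y² - yz + y + z.
  leading term xz²: subtract (z)·f_2 from xz² + xz + y² - yz + y + z → xz + y² + y - z
  leading term xz: subtract (1)·f_2 from xz + y² + y - z → y² - y - z + 1
  leading term y²: no divisor's leading term divides it; move y² to the remainder.
  leading term y: no divisor's leading term divides it; move -y to the remainder.
  leading term z: no divisor's leading term divides it; move -z to the remainder.
  leading term 1: no divisor's leading term divides it; move 1 to the remainder.
  remainder y² - y - z + 1 ≠ 0; add g_4 = y² - y - z + 1 to the basis.

S(f_1,f_3): lcm = xy. S = xz - yz + x + y - z - 1.
  leading term xz: subtract (1)·f_2 from xz - yz + x + y - z - 1 → -yz + x - y - z
  leading term yz: no divisor's leading term divides it; move -yz to the remainder.
  leading term x: no divisor's leading term divides it; move x to the remainder.
  leading term y: no divisor's leading term divides it; move -y to the remainder.
  leading term z: no divisor's leading term divides it; move -z to the remainder.
  remainder -yz + x - y - z ≠ 0; add g_5 = -yz + x - y - z to the basis.

S(f_3,g_4): lcm = xy². S = y²z + xy + xz + y² + yz - x - y.
  leading term y²z: subtract (z)·g_4 from y²z + xy + xz + y² + yz - x - y → xy + xz + y² - yz + z² - x - y - z
  leading term xy: subtract (1)·f_1 from xy + xz + y² - yz + z² - x - y - z → y² - yz + z² + x - z - 1
  leading term y²: subtract (1)·g_4 from y² - yz + z² + x - z - 1 → -yz + z² + x + y + 1
  leading term yz: subtract (1)·g_5 from -yz + z² + x + y + 1 → z² - y + z + 1
  leading term z²: no divisor's leading term divides it; move z² to the remainder.
  leading term y: no divisor's leading term divides it; move -y to the remainder.
  leading term z: no divisor's leading term divides it; move z to the remainder.
  leading term 1: no divisor's leading term divides it; move 1 to the remainder.
  remainder z² - y + z + 1 ≠ 0; add g_6 = z² - y + z + 1 to the basis.

S(f_1,g_5): lcm = xyz. S = xz² + x² - xy - yz + z.
  leading term xz²: subtract (z)·f_2 from xz² + x² - xy - yz + z → x² - xy - z
  leading term x²: no divisor's leading term divides it; move x² to the remainder.
  leading term xy: subtract (-1)·f_1 from -xy - z → xz + x - y - z + 1
  leading term xz: subtract (1)·f_2 from xz + x - y - z + 1 → x - z - 1
  leading term x: no divisor's leading term divides it; move x to the remainder.
  leading term z: no divisor's leading term divides it; move -z to the remainder.
  leading term 1: no divisor's leading term divides it; move -1 to the remainder.
  remainder x² + x - z - 1 ≠ 0; add g_7 = x² + x - z - 1 to the basis.

The other S-polynomials (S(f_2,f_3), S(f_1,g_4), S(f_2,g_4), S(f_2,g_5), S(f_3,g_5), S(g_4,g_5), S(f_1,g_6), S(f_2,g_6), S(f_3,g_6), S(g_4,g_6), S(g_5,g_6), S(f_1,g_7), S(f_2,g_7), S(f_3,g_7), S(g_4,g_7), S(g_5,g_7), S(g_6,g_7)) all reduce to 0 modulo the current basis, so we have a Gröbner basis.
Inter-reduce: drop elements whose leading term is divisible by another's, tail-reduce, and make monic.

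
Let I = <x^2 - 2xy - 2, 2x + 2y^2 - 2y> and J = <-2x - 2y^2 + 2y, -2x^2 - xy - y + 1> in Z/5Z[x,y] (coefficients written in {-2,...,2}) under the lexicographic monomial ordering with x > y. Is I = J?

No, the ideals differ.

Equality of ideals is decidable: compute both reduced Gröbner bases (unique for the ordering) and check whether they agree.
Buchberger on the first generating set:
f_1 = x^2 - 2xy - 2, LT = x^2.
f_2 = 2x + 2y^2 - 2y, LT = x.

S(f_1,f_2): lcm = x^2. S = -xy^2 - xy - 2.
  leading term xy^2: subtract (2y^2)·f_2 from -xy^2 - xy - 2 → -xy + y^4 - y^3 - 2
  leading term xy: subtract (2y)·f_2 from -xy + y^4 - y^3 - 2 → y^4 - y^2 - 2
  leading term y^4: no divisor's leading term divides it; move y^4 to the remainder.
  leading term y^2: no divisor's leading term divides it; move -y^2 to the remainder.
  leading term 1: no divisor's leading term divides it; move -2 to the remainder.
  remainder y^4 - y^2 - 2 ≠ 0; add g_3 = y^4 - y^2 - 2 to the basis.

The other S-polynomials (S(f_1,g_3), S(f_2,g_3)) all reduce to 0 modulo the current basis, so we have a Gröbner basis.
Inter-reduce: drop elements whose leading term is divisible by another's, tail-reduce, and make monic.
Reduced Gröbner basis: {x + y^2 - y, y^4 - y^2 - 2}.

Buchberger on the second generating set:
h_1 = -2x - 2y^2 + 2y, LT = x.
h_2 = -2x^2 - xy - y + 1, LT = x^2.

S(h_1,h_2): lcm = x^2. S = xy^2 + xy + 2y - 2.
  leading term xy^2: subtract (2y^2)·h_1 from xy^2 + xy + 2y - 2 → xy - y^4 + y^3 + 2y - 2
  leading term xy: subtract (2y)·h_1 from xy - y^4 + y^3 + 2y - 2 → -y^4 + y^2 + 2y - 2
  leading term y^4: no divisor's leading term divides it; move -y^4 to the remainder.
  leading term y^2: no divisor's leading term divides it; move y^2 to the remainder.
  leading term y: no divisor's leading term divides it; move 2y to the remainder.
  leading term 1: no divisor's leading term divides it; move -2 to the remainder.
  remainder -y^4 + y^2 + 2y - 2 ≠ 0; add k_3 = -y^4 + y^2 + 2y - 2 to the basis.

The other S-polynomials (S(h_1,k_3), S(h_2,k_3)) all reduce to 0 modulo the current basis, so we have a Gröbner basis.
Inter-reduce: drop elements whose leading term is divisible by another's, tail-reduce, and make monic.
Reduced Gröbner basis: {x + y^2 - y, y^4 - y^2 - 2y + 2}.

Since the reduced bases disagree, the two ideals are not the same.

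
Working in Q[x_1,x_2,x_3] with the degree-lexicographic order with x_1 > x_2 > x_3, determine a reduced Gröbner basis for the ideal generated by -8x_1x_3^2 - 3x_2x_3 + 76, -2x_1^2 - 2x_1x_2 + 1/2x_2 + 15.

f_1 = -8x_1x_3^2 - 3x_2x_3 + 76, LT = x_1x_3^2.
f_2 = -2x_1^2 - 2x_1x_2 + 1/2x_2 + 15, LT = x_1^2.

S(f_1,f_2): lcm = x_1^2x_3^2. S = -x_1x_2x_3^2 + 3/8x_1x_2x_3 + 1/4x_2x_3^2 + 15/2x_3^2 - 19/2x_1.
  leading term x_1x_2x_3^2: subtract (1/8x_2)·f_1 from -x_1x_2x_3^2 + 3/8x_1x_2x_3 + 1/4x_2x_3^2 + 15/2x_3^2 - 19/2x_1 → 3/8x_1x_2x_3 + 3/8x_2^2x_3 + 1/4x_2x_3^2 + 15/2x_3^2 - 19/2x_1 - 19/2x_2
  leading term x_1x_2x_3: no divisor's leading term divides it; move 3/8x_1x_2x_3 to the remainder.
  leading term x_2^2x_3: no divisor's leading term divides it; move 3/8x_2^2x_3 to the remainder.
  leading term x_2x_3^2: no divisor's leading term divides it; move 1/4x_2x_3^2 to the remainder.
  leading term x_3^2: no divisor's leading term divides it; move 15/2x_3^2 to the remainder.
  leading term x_1: no divisor's leading term divides it; move -19/2x_1 to the remainder.
  leading term x_2: no divisor's leading term divides it; move -19/2x_2 to the remainder.
  remainder 3/8x_1x_2x_3 + 3/8x_2^2x_3 + 1/4x_2x_3^2 + 15/2x_3^2 - 19/2x_1 - 19/2x_2 ≠ 0; add g_3 = 3/8x_1x_2x_3 + 3/8x_2^2x_3 + 1/4x_2x_3^2 + 15/2x_3^2 - 19/2x_1 - 19/2x_2 to the basis.

S(f_1,g_3): lcm = x_1x_2x_3^2. S = -x_2^2x_3^2 - 2/3x_2x_3^3 + 3/8x_2^2x_3 - 20x_3^3 + 76/3x_1x_3 + 76/3x_2x_3 - 19/2x_2.
  leading term x_2^2x_3^2: no divisor's leading term divides it; move -x_2^2x_3^2 to the remainder.
  leading term x_2x_3^3: no divisor's leading term divides it; move -2/3x_2x_3^3 to the remainder.
  leading term x_2^2x_3: no divisor's leading term divides it; move 3/8x_2^2x_3 to the remainder.
  leading term x_3^3: no divisor's leading term divides it; move -20x_3^3 to the remainder.
  leading term x_1x_3: no divisor's leading term divides it; move 76/3x_1x_3 to the remainder.
  leading term x_2x_3: no divisor's leading term divides it; move 76/3x_2x_3 to the remainder.
  leading term x_2: no divisor's leading term divides it; move -19/2x_2 to the remainder.
  remainder -x_2^2x_3^2 - 2/3x_2x_3^3 + 3/8x_2^2x_3 - 20x_3^3 + 76/3x_1x_3 + 76/3x_2x_3 - 19/2x_2 ≠ 0; add g_4 = -x_2^2x_3^2 - 2/3x_2x_3^3 + 3/8x_2^2x_3 - 20x_3^3 + 76/3x_1x_3 + 76/3x_2x_3 - 19/2x_2 to the basis.

S(f_2,g_3): lcm = x_1^2x_2x_3. S = -2/3x_1x_2x_3^2 - 20x_1x_3^2 - 1/4x_2^2x_3 + 76/3x_1^2 + 76/3x_1x_2 - 15/2x_2x_3.
  leading term x_1x_2x_3^2: subtract (1/12x_2)·f_1 from -2/3x_1x_2x_3^2 - 20x_1x_3^2 - 1/4x_2^2x_3 + 76/3x_1^2 + 76/3x_1x_2 - 15/2x_2x_3 → -20x_1x_3^2 + 76/3x_1^2 + 76/3x_1x_2 - 15/2x_2x_3 - 19/3x_2
  leading term x_1x_3^2: subtract (5/2)·f_1 from -20x_1x_3^2 + 76/3x_1^2 + 76/3x_1x_2 - 15/2x_2x_3 - 19/3x_2 → 76/3x_1^2 + 76/3x_1x_2 - 19/3x_2 - 190
  leading term x_1^2: subtract (-38/3)·f_2 from 76/3x_1^2 + 76/3x_1x_2 - 19/3x_2 - 190 → 0
  remainder 0.

S(f_1,g_4): lcm = x_1x_2^2x_3^2. S = -2/3x_1x_2x_3^3 + 3/8x_1x_2^2x_3 - 20x_1x_3^3 + 3/8x_2^3x_3 + 76/3x_1^2x_3 + 76/3x_1x_2x_3 - 19/2x_1x_2 - 19/2x_2^2.
  leading term x_1x_2x_3^3: subtract (1/12x_2x_3)·f_1 from -2/3x_1x_2x_3^3 + 3/8x_1x_2^2x_3 - 20x_1x_3^3 + 3/8x_2^3x_3 + 76/3x_1^2x_3 + 76/3x_1x_2x_3 - 19/2x_1x_2 - 19/2x_2^2 → 3/8x_1x_2^2x_3 - 20x_1x_3^3 + 3/8x_2^3x_3 + 1/4x_2^2x_3^2 + 76/3x_1^2x_3 + 76/3x_1x_2x_3 - 19/2x_1x_2 - 19/2x_2^2 - 19/3x_2x_3
  leading term x_1x_2^2x_3: subtract (x_2)·g_3 from 3/8x_1x_2^2x_3 - 20x_1x_3^3 + 3/8x_2^3x_3 + 1/4x_2^2x_3^2 + 76/3x_1^2x_3 + 76/3x_1x_2x_3 - 19/2x_1x_2 - 19/2x_2^2 - 19/3x_2x_3 → -20x_1x_3^3 + 76/3x_1^2x_3 + 76/3x_1x_2x_3 - 15/2x_2x_3^2 - 19/3x_2x_3
  leading term x_1x_3^3: subtract (5/2x_3)·f_1 from -20x_1x_3^3 + 76/3x_1^2x_3 + 76/3x_1x_2x_3 - 15/2x_2x_3^2 - 19/3x_2x_3 → 76/3x_1^2x_3 + 76/3x_1x_2x_3 - 19/3x_2x_3 - 190x_3
  leading term x_1^2x_3: subtract (-38/3x_3)·f_2 from 76/3x_1^2x_3 + 76/3x_1x_2x_3 - 19/3x_2x_3 - 190x_3 → 0
  remainder 0.

S(f_2,g_4): leading monomials are coprime, so the S-polynomial reduces to 0 (Buchberger's first criterion).
S(g_3,g_4): lcm = x_1x_2^2x_3^2. S = -2/3x_1x_2x_3^3 + x_2^3x_3^2 + 2/3x_2^2x_3^3 + 3/8x_1x_2^2x_3 - 20x_1x_3^3 + 20x_2x_3^3 + 76/3x_1^2x_3 - 76/3x_2^2x_3 - 19/2x_1x_2.
  leading term x_1x_2x_3^3: subtract (1/12x_2x_3)·f_1 from -2/3x_1x_2x_3^3 + x_2^3x_3^2 + 2/3x_2^2x_3^3 + 3/8x_1x_2^2x_3 - 20x_1x_3^3 + 20x_2x_3^3 + 76/3x_1^2x_3 - 76/3x_2^2x_3 - 19/2x_1x_2 → x_2^3x_3^2 + 2/3x_2^2x_3^3 + 3/8x_1x_2^2x_3 - 20x_1x_3^3 + 1/4x_2^2x_3^2 + 20x_2x_3^3 + 76/3x_1^2x_3 - 76/3x_2^2x_3 - 19/2x_1x_2 - 19/3x_2x_3
  leading term x_2^3x_3^2: subtract (-x_2)·g_4 from x_2^3x_3^2 + 2/3x_2^2x_3^3 + 3/8x_1x_2^2x_3 - 20x_1x_3^3 + 1/4x_2^2x_3^2 + 20x_2x_3^3 + 76/3x_1^2x_3 - 76/3x_2^2x_3 - 19/2x_1x_2 - 19/3x_2x_3 → 3/8x_1x_2^2x_3 - 20x_1x_3^3 + 3/8x_2^3x_3 + 1/4x_2^2x_3^2 + 76/3x_1^2x_3 + 76/3x_1x_2x_3 - 19/2x_1x_2 - 19/2x_2^2 - 19/3x_2x_3
  leading term x_1x_2^2x_3: subtract (x_2)·g_3 from 3/8x_1x_2^2x_3 - 20x_1x_3^3 + 3/8x_2^3x_3 + 1/4x_2^2x_3^2 + 76/3x_1^2x_3 + 76/3x_1x_2x_3 - 19/2x_1x_2 - 19/2x_2^2 - 19/3x_2x_3 → -20x_1x_3^3 + 76/3x_1^2x_3 + 76/3x_1x_2x_3 - 15/2x_2x_3^2 - 19/3x_2x_3
  leading term x_1x_3^3: subtract (5/2x_3)·f_1 from -20x_1x_3^3 + 76/3x_1^2x_3 + 76/3x_1x_2x_3 - 15/2x_2x_3^2 - 19/3x_2x_3 → 76/3x_1^2x_3 + 76/3x_1x_2x_3 - 19/3x_2x_3 - 190x_3
  leading term x_1^2x_3: subtract (-38/3x_3)·f_2 from 76/3x_1^2x_3 + 76/3x_1x_2x_3 - 19/3x_2x_3 - 190x_3 → 0
  remainder 0.

Every S-polynomial of the final basis reduces to 0, so we have a Gröbner basis.

G = {x_2^2x_3^2 + 2/3x_2x_3^3 - 3/8x_2^2x_3 + 20x_3^3 - 76/3x_1x_3 - 76/3x_2x_3 + 19/2x_2, x_1x_2x_3 + x_2^2x_3 + 2/3x_2x_3^2 + 20x_3^2 - 76/3x_1 - 76/3x_2, x_1x_3^2 + 3/8x_2x_3 - 19/2, x_1^2 + x_1x_2 - 1/4x_2 - 15/2}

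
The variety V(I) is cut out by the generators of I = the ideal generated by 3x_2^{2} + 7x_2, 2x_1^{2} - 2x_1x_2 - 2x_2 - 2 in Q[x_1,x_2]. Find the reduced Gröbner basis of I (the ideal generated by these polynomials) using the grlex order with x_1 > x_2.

G = {x_1^{2} - x_1x_2 - x_2 - 1, x_2^{2} + \tfrac{7}{3}x_2}

f_1 = 3x_2^{2} + 7x_2, LT = x_2^{2}.
f_2 = 2x_1^{2} - 2x_1x_2 - 2x_2 - 2, LT = x_1^{2}.

The S-polynomials (S(f_1,f_2)) all reduce to 0 modulo the current basis, so we have a Gröbner basis.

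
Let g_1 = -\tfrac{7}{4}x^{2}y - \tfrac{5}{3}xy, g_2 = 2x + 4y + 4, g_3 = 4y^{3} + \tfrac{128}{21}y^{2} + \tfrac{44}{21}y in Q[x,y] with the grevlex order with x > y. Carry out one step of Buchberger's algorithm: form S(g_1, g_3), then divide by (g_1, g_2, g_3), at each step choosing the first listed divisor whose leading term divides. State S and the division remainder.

lcm(LM(g_1), LM(g_3)) = x^{2}y^{3}.
S = (lcm/LT(g_1))·g_1 − (lcm/LT(g_3))·g_3 = -\tfrac{32}{21}x^{2}y^{2} + \tfrac{20}{21}xy^{3} - \tfrac{11}{21}x^{2}y.
Reduce S modulo (g_1, g_2, g_3) in that order:
  leading term x^{2}y^{2}: subtract (\tfrac{128}{147}y)·g_1 from -\tfrac{32}{21}x^{2}y^{2} + \tfrac{20}{21}xy^{3} - \tfrac{11}{21}x^{2}y → \tfrac{20}{21}xy^{3} - \tfrac{11}{21}x^{2}y + \tfrac{640}{441}xy^{2}
  leading term xy^{3}: subtract (\tfrac{10}{21}y^{3})·g_2 from \tfrac{20}{21}xy^{3} - \tfrac{11}{21}x^{2}y + \tfrac{640}{441}xy^{2} → -\tfrac{40}{21}y^{4} - \tfrac{11}{21}x^{2}y + \tfrac{640}{441}xy^{2} - \tfrac{40}{21}y^{3}
  leading term y^{4}: subtract (-\tfrac{10}{21}y)·g_3 from -\tfrac{40}{21}y^{4} - \tfrac{11}{21}x^{2}y + \tfrac{640}{441}xy^{2} - \tfrac{40}{21}y^{3} → -\tfrac{11}{21}x^{2}y + \tfrac{640}{441}xy^{2} + \tfrac{440}{441}y^{3} + \tfrac{440}{441}y^{2}
  leading term x^{2}y: subtract (\tfrac{44}{147})·g_1 from -\tfrac{11}{21}x^{2}y + \tfrac{640}{441}xy^{2} + \tfrac{440}{441}y^{3} + \tfrac{440}{441}y^{2} → \tfrac{640}{441}xy^{2} + \tfrac{440}{441}y^{3} + \tfrac{220}{441}xy + \tfrac{440}{441}y^{2}
  leading term xy^{2}: subtract (\tfrac{320}{441}y^{2})·g_2 from \tfrac{640}{441}xy^{2} + \tfrac{440}{441}y^{3} + \tfrac{220}{441}xy + \tfrac{440}{441}y^{2} → -\tfrac{40}{21}y^{3} + \tfrac{220}{441}xy - \tfrac{40}{21}y^{2}
  leading term y^{3}: subtract (-\tfrac{10}{21})·g_3 from -\tfrac{40}{21}y^{3} + \tfrac{220}{441}xy - \tfrac{40}{21}y^{2} → \tfrac{220}{441}xy + \tfrac{440}{441}y^{2} + \tfrac{440}{441}y
  leading term xy: subtract (\tfrac{110}{441}y)·g_2 from \tfrac{220}{441}xy + \tfrac{440}{441}y^{2} + \tfrac{440}{441}y → 0
The remainder is 0, so this S-polynomial contributes no new basis element.
An S-polynomial is built so that the two leading terms cancel; whether anything survives reduction is exactly the Gröbner-basis criterion.

S(g_1, g_3) = -\tfrac{32}{21}x^{2}y^{2} + \tfrac{20}{21}xy^{3} - \tfrac{11}{21}x^{2}y; remainder on division = 0.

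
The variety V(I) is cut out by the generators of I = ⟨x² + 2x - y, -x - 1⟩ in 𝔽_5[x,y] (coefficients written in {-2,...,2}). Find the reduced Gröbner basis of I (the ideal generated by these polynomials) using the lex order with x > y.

f_1 = x² + 2x - y, LT = x².
f_2 = -x - 1, LT = x.

S(f_1,f_2): lcm = x². S = x - y.
  reduce S modulo (f_1, f_2):
  remainder -y - 1 ≠ 0; add g_3 = -y - 1 to the basis.

The other S-polynomials (S(f_1,g_3), S(f_2,g_3)) all reduce to 0 modulo the current basis, so we have a Gröbner basis.
Inter-reduce: drop elements whose leading term is divisible by another's, tail-reduce, and make monic.

G = {x + 1, y + 1}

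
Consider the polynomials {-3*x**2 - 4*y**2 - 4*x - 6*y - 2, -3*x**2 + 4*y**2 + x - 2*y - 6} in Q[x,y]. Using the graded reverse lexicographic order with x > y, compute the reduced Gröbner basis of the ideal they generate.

f_1 = -3*x**2 - 4*y**2 - 4*x - 6*y - 2, LT = x**2.
f_2 = -3*x**2 + 4*y**2 + x - 2*y - 6, LT = x**2.

S(f_1,f_2): lcm = x**2. S = 8/3*y**2 + 5/3*x + 4/3*y - 4/3.
  reduce S modulo (f_1, f_2):
  remainder 8/3*y**2 + 5/3*x + 4/3*y - 4/3 ≠ 0; add g_3 = 8/3*y**2 + 5/3*x + 4/3*y - 4/3 to the basis.

The other S-polynomials (S(f_1,g_3), S(f_2,g_3)) all reduce to 0 modulo the current basis, so we have a Gröbner basis.
Inter-reduce: drop elements whose leading term is divisible by another's, tail-reduce, and make monic.

G = {x**2 + 1/2*x + 4/3*y + 4/3, y**2 + 5/8*x + 1/2*y - 1/2}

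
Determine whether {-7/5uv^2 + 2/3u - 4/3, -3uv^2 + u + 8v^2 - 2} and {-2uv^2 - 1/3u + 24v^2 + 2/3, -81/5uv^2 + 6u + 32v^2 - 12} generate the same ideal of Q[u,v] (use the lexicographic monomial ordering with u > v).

Two ideals are equal iff their reduced Gröbner bases coincide (the reduced basis is unique for a fixed ordering).
Buchberger on the first generating set:
f_1 = -7/5uv^2 + 2/3u - 4/3, LT = uv^2.
f_2 = -3uv^2 + u + 8v^2 - 2, LT = uv^2.

S(f_1,f_2): lcm = uv^2. S = -1/7u + 8/3v^2 + 2/7.
  reduce S modulo (f_1, f_2):
  remainder -1/7u + 8/3v^2 + 2/7 ≠ 0; add g_3 = -1/7u + 8/3v^2 + 2/7 to the basis.

S(f_1,g_3): lcm = uv^2. S = -10/21u + 56/3v^4 + 2v^2 + 20/21.
  reduce S modulo (f_1, f_2, g_3):
  remainder 56/3v^4 - 62/9v^2 ≠ 0; add g_4 = 56/3v^4 - 62/9v^2 to the basis.

The other S-polynomials (S(f_2,g_3), S(f_1,g_4), S(f_2,g_4), S(g_3,g_4)) all reduce to 0 modulo the current basis, so we have a Gröbner basis.
Inter-reduce: drop elements whose leading term is divisible by another's, tail-reduce, and make monic.
Reduced Gröbner basis: {u - 56/3v^2 - 2, v^4 - 31/84v^2}.

Buchberger on the second generating set:
h_1 = -2uv^2 - 1/3u + 24v^2 + 2/3, LT = uv^2.
h_2 = -81/5uv^2 + 6u + 32v^2 - 12, LT = uv^2.

S(h_1,h_2): lcm = uv^2. S = 29/54u - 812/81v^2 - 29/27.
  reduce S modulo (h_1, h_2):
  remainder 29/54u - 812/81v^2 - 29/27 ≠ 0; add k_3 = 29/54u - 812/81v^2 - 29/27 to the basis.

S(h_1,k_3): lcm = uv^2. S = 1/6u + 56/3v^4 - 10v^2 - 1/3.
  reduce S modulo (h_1, h_2, k_3):
  remainder 56/3v^4 - 62/9v^2 ≠ 0; add k_4 = 56/3v^4 - 62/9v^2 to the basis.

The other S-polynomials (S(h_2,k_3), S(h_1,k_4), S(h_2,k_4), S(k_3,k_4)) all reduce to 0 modulo the current basis, so we have a Gröbner basis.
Inter-reduce: drop elements whose leading term is divisible by another's, tail-reduce, and make monic.
Reduced Gröbner basis: {u - 56/3v^2 - 2, v^4 - 31/84v^2}.

These coincide, so the ideals are equal.

Yes, the ideals are equal.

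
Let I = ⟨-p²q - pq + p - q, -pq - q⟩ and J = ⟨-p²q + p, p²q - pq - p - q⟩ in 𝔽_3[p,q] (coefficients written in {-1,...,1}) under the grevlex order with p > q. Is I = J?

Two ideals are equal iff their reduced Gröbner bases coincide (the reduced basis is unique for a fixed ordering).
Buchberger on the first generating set:
f_1 = -p²q - pq + p - q, LT = p²q.
f_2 = -pq - q, LT = pq.

S(f_1,f_2): lcm = p²q. S = -p + q.
  leading term p: no divisor's leading term divides it; move -p to the remainder.
  leading term q: no divisor's leading term divides it; move q to the remainder.
  remainder -p + q ≠ 0; add g_3 = -p + q to the basis.

S(f_1,g_3): lcm = p²q. S = pq² + pq - p + q.
  leading term pq²: subtract (-q)·f_2 from pq² + pq - p + q → pq - q² - p + q
  leading term pq: subtract (-1)·f_2 from pq - q² - p + q → -q² - p
  leading term q²: no divisor's leading term divides it; move -q² to the remainder.
  leading term p: subtract (1)·g_3 from -p → -q
  leading term q: no divisor's leading term divides it; move -q to the remainder.
  remainder -q² - q ≠ 0; add g_4 = -q² - q to the basis.

The other S-polynomials (S(f_2,g_3), S(f_1,g_4), S(f_2,g_4), S(g_3,g_4)) all reduce to 0 modulo the current basis, so we have a Gröbner basis.
Inter-reduce: drop elements whose leading term is divisible by another's, tail-reduce, and make monic.
Reduced Gröbner basis: {q² + q, p - q}.

Buchberger on the second generating set:
h_1 = -p²q + p, LT = p²q.
h_2 = p²q - pq - p - q, LT = p²q.

S(h_1,h_2): lcm = p²q. S = pq + q.
  leading term pq: no divisor's leading term divides it; move pq to the remainder.
  leading term q: no divisor's leading term divides it; move q to the remainder.
  remainder pq + q ≠ 0; add k_3 = pq + q to the basis.

S(h_1,k_3): lcm = p²q. S = -pq - p.
  leading term pq: subtract (-1)·k_3 from -pq - p → -p + q
  leading term p: no divisor's leading term divides it; move -p to the remainder.
  leading term q: no divisor's leading term divides it; move q to the remainder.
  remainder -p + q ≠ 0; add k_4 = -p + q to the basis.

S(h_1,k_4): lcm = p²q. S = pq² - p.
  leading term pq²: subtract (q)·k_3 from pq² - p → -q² - p
  leading term q²: no divisor's leading term divides it; move -q² to the remainder.
  leading term p: subtract (1)·k_4 from -p → -q
  leading term q: no divisor's leading term divides it; move -q to the remainder.
  remainder -q² - q ≠ 0; add k_5 = -q² - q to the basis.

The other S-polynomials (S(h_2,k_3), S(h_2,k_4), S(k_3,k_4), S(h_1,k_5), S(h_2,k_5), S(k_3,k_5), S(k_4,k_5)) all reduce to 0 modulo the current basis, so we have a Gröbner basis.
Inter-reduce: drop elements whose leading term is divisible by another's, tail-reduce, and make monic.
Reduced Gröbner basis: {q² + q, p - q}.

The two bases agree; hence the ideals are identical.

Yes, the ideals are equal.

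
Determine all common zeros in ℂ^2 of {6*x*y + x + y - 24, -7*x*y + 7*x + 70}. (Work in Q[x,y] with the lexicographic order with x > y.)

{(-2/7, -34), (-5, -1)}

Compute a lex Gröbner basis by Buchberger's algorithm.
f_1 = 6*x*y + x + y - 24, LT = x*y.
f_2 = -7*x*y + 7*x + 70, LT = x*y.

S(f_1,f_2): lcm = x*y. S = 7/6*x + 1/6*y + 6.
  leading term x: no divisor's leading term divides it; move 7/6*x to the remainder.
  leading term y: no divisor's leading term divides it; move 1/6*y to the remainder.
  leading term 1: no divisor's leading term divides it; move 6 to the remainder.
  remainder 7/6*x + 1/6*y + 6 ≠ 0; add h_3 = 7/6*x + 1/6*y + 6 to the basis.

S(f_1,h_3): lcm = x*y. S = 1/6*x - 1/7*y**2 - 209/42*y - 4.
  leading term x: subtract (1/7)·h_3 from 1/6*x - 1/7*y**2 - 209/42*y - 4 → -1/7*y**2 - 5*y - 34/7
  leading term y**2: no divisor's leading term divides it; move -1/7*y**2 to the remainder.
  leading term y: no divisor's leading term divides it; move -5*y to the remainder.
  leading term 1: no divisor's leading term divides it; move -34/7 to the remainder.
  remainder -1/7*y**2 - 5*y - 34/7 ≠ 0; add h_4 = -1/7*y**2 - 5*y - 34/7 to the basis.

The other S-polynomials (S(f_2,h_3), S(f_1,h_4), S(f_2,h_4), S(h_3,h_4)) all reduce to 0 modulo the current basis, so we have a Gröbner basis.
Inter-reduce: drop elements whose leading term is divisible by another's, tail-reduce, and make monic.
Reduced Gröbner basis: {x + 1/7*y + 36/7, y**2 + 35*y + 34}.

A lex Gröbner basis eliminates variables successively. Here y**2 + 35*y + 34 depends only on y, with roots {-34, -1}; lifting each root through the earlier basis elements recovers the full solutions.
  y = -34: the earlier basis element becomes x + 2/7 = 0, giving x = -2/7 — point (-2/7, -34).
  y = -1: the earlier basis element becomes x + 5 = 0, giving x = -5 — point (-5, -1).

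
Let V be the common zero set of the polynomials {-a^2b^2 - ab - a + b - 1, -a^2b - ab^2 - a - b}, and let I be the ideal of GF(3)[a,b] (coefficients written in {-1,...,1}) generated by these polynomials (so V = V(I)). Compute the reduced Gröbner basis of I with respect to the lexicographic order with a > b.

The reduced Gröbner basis is the canonical form of the ideal for this ordering.

f_1 = -a^2b^2 - ab - a + b - 1, LT = a^2b^2.
f_2 = -a^2b - ab^2 - a - b, LT = a^2b.

S(f_1,f_2): lcm = a^2b^2. S = -ab^3 + a - b^2 - b + 1.
  leading term ab^3: no divisor's leading term divides it; move -ab^3 to the remainder.
  leading term a: no divisor's leading term divides it; move a to the remainder.
  leading term b^2: no divisor's leading term divides it; move -b^2 to the remainder.
  leading term b: no divisor's leading term divides it; move -b to the remainder.
  leading term 1: no divisor's leading term divides it; move 1 to the remainder.
  remainder -ab^3 + a - b^2 - b + 1 ≠ 0; add g_3 = -ab^3 + a - b^2 - b + 1 to the basis.

S(f_1,g_3): lcm = a^2b^3. S = a^2 + a - b^2 + b.
  leading term a^2: no divisor's leading term divides it; move a^2 to the remainder.
  leading term a: no divisor's leading term divides it; move a to the remainder.
  leading term b^2: no divisor's leading term divides it; move -b^2 to the remainder.
  leading term b: no divisor's leading term divides it; move b to the remainder.
  remainder a^2 + a - b^2 + b ≠ 0; add g_4 = a^2 + a - b^2 + b to the basis.

S(f_1,g_4): lcm = a^2b^2. S = -ab^2 + ab + a + b^4 - b^3 - b + 1.
  leading term ab^2: no divisor's leading term divides it; move -ab^2 to the remainder.
  leading term ab: no divisor's leading term divides it; move ab to the remainder.
  leading term a: no divisor's leading term divides it; move a to the remainder.
  leading term b^4: no divisor's leading term divides it; move b^4 to the remainder.
  leading term b^3: no divisor's leading term divides it; move -b^3 to the remainder.
  leading term b: no divisor's leading term divides it; move -b to the remainder.
  leading term 1: no divisor's leading term divides it; move 1 to the remainder.
  remainder -ab^2 + ab + a + b^4 - b^3 - b + 1 ≠ 0; add g_5 = -ab^2 + ab + a + b^4 - b^3 - b + 1 to the basis.

S(f_2,g_4): lcm = a^2b. S = ab^2 - ab + a + b^3 - b^2 + b.
  leading term ab^2: subtract (-1)·g_5 from ab^2 - ab + a + b^3 - b^2 + b → -a + b^4 - b^2 + 1
  leading term a: no divisor's leading term divides it; move -a to the remainder.
  leading term b^4: no divisor's leading term divides it; move b^4 to the remainder.
  leading term b^2: no divisor's leading term divides it; move -b^2 to the remainder.
  leading term 1: no divisor's leading term divides it; move 1 to the remainder.
  remainder -a + b^4 - b^2 + 1 ≠ 0; add g_6 = -a + b^4 - b^2 + 1 to the basis.

S(g_3,g_6): lcm = ab^3. S = -a + b^7 - b^5 + b^3 + b^2 + b - 1.
  leading term a: subtract (1)·g_6 from -a + b^7 - b^5 + b^3 + b^2 + b - 1 → b^7 - b^5 - b^4 + b^3 - b^2 + b + 1
  leading term b^7: no divisor's leading term divides it; move b^7 to the remainder.
  leading term b^5: no divisor's leading term divides it; move -b^5 to the remainder.
  leading term b^4: no divisor's leading term divides it; move -b^4 to the remainder.
  leading term b^3: no divisor's leading term divides it; move b^3 to the remainder.
  leading term b^2: no divisor's leading term divides it; move -b^2 to the remainder.
  leading term b: no divisor's leading term divides it; move b to the remainder.
  leading term 1: no divisor's leading term divides it; move 1 to the remainder.
  remainder b^7 - b^5 - b^4 + b^3 - b^2 + b + 1 ≠ 0; add g_7 = b^7 - b^5 - b^4 + b^3 - b^2 + b + 1 to the basis.

S(g_5,g_6): lcm = ab^2. S = -ab - a + b^6 + b^4 + b^3 + b^2 + b - 1.
  leading term ab: subtract (b)·g_6 from -ab - a + b^6 + b^4 + b^3 + b^2 + b - 1 → -a + b^6 - b^5 + b^4 - b^3 + b^2 - 1
  leading term a: subtract (1)·g_6 from -a + b^6 - b^5 + b^4 - b^3 + b^2 - 1 → b^6 - b^5 - b^3 - b^2 + 1
  leading term b^6: no divisor's leading term divides it; move b^6 to the remainder.
  leading term b^5: no divisor's leading term divides it; move -b^5 to the remainder.
  leading term b^3: no divisor's leading term divides it; move -b^3 to the remainder.
  leading term b^2: no divisor's leading term divides it; move -b^2 to the remainder.
  leading term 1: no divisor's leading term divides it; move 1 to the remainder.
  remainder b^6 - b^5 - b^3 - b^2 + 1 ≠ 0; add g_8 = b^6 - b^5 - b^3 - b^2 + 1 to the basis.

The other S-polynomials (S(f_2,g_3), S(g_3,g_4), S(f_1,g_5), S(f_2,g_5), S(g_3,g_5), S(g_4,g_5), S(f_1,g_6), S(f_2,g_6), S(g_4,g_6), S(f_1,g_7), S(f_2,g_7), S(g_3,g_7), S(g_4,g_7), S(g_5,g_7), S(g_6,g_7), S(f_1,g_8), S(f_2,g_8), S(g_3,g_8), S(g_4,g_8), S(g_5,g_8), S(g_6,g_8), S(g_7,g_8)) all reduce to 0 modulo the current basis, so we have a Gröbner basis.
Inter-reduce: drop elements whose leading term is divisible by another's, tail-reduce, and make monic.

G = {a - b^4 + b^2 - 1, b^6 - b^5 - b^3 - b^2 + 1}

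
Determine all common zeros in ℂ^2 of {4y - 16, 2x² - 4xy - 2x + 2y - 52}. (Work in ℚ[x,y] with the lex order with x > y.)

{(-2, 4), (11, 4)}

Compute a lex Gröbner basis by Buchberger's algorithm.
f_1 = 4y - 16, LT = y.
f_2 = 2x² - 4xy - 2x + 2y - 52, LT = x².

S(f_1,f_2): leading monomials are coprime, so the S-polynomial reduces to 0 (Buchberger's first criterion).
Every S-polynomial of the final basis reduces to 0, so we have a Gröbner basis.
Inter-reduce: drop elements whose leading term is divisible by another's, tail-reduce, and make monic.
Reduced Gröbner basis: {x² - 9x - 22, y - 4}.

Since the basis is lex-ordered, y - 4 is univariate in y. Its roots are {4}. Back-substituting each root into the other basis elements fixes the other coordinates.
  y = 4: the earlier basis element becomes x² - 9x - 22 = 0, giving x = -2, 11 — points (-2, 4), (11, 4).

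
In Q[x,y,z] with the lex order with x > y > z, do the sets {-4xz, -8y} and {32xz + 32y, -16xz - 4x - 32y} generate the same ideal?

Equality of ideals is decidable: compute both reduced Gröbner bases (unique for the ordering) and check whether they agree.
Buchberger on the first generating set:
f_1 = -4xz, LT = xz.
f_2 = -8y, LT = y.

The S-polynomials (S(f_1,f_2)) all reduce to 0 modulo the current basis, so we have a Gröbner basis.
Inter-reduce: drop elements whose leading term is divisible by another's, tail-reduce, and make monic.
Reduced Gröbner basis: {xz, y}.

Buchberger on the second generating set:
h_1 = 32xz + 32y, LT = xz.
h_2 = -16xz - 4x - 32y, LT = xz.

S(h_1,h_2): lcm = xz. S = -1/4x - y.
  reduce S modulo (h_1, h_2):
  remainder -1/4x - y ≠ 0; add k_3 = -1/4x - y to the basis.

S(h_1,k_3): lcm = xz. S = -4yz + y.
  reduce S modulo (h_1, h_2, k_3):
  remainder -4yz + y ≠ 0; add k_4 = -4yz + y to the basis.

The other S-polynomials (S(h_2,k_3), S(h_1,k_4), S(h_2,k_4), S(k_3,k_4)) all reduce to 0 modulo the current basis, so we have a Gröbner basis.
Inter-reduce: drop elements whose leading term is divisible by another's, tail-reduce, and make monic.
Reduced Gröbner basis: {x + 4y, yz - 1/4y}.

The bases are distinct; the ideals are different.

No, the ideals differ.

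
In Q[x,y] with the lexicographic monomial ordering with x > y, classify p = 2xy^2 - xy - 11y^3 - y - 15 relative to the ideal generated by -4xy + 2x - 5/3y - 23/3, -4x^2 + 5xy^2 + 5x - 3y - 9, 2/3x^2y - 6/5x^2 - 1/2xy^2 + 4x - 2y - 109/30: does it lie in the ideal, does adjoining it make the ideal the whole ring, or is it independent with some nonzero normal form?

2xy^2 - xy - 11y^3 - y - 15 lies in I (it reduces to 0).

First compute the reduced Gröbner basis of I by Buchberger's algorithm.
f_1 = -4xy + 2x - 5/3y - 23/3, LT = xy.
f_2 = -4x^2 + 5xy^2 + 5x - 3y - 9, LT = x^2.
f_3 = 2/3x^2y - 6/5x^2 - 1/2xy^2 + 4x - 2y - 109/30, LT = x^2y.

S(f_1,f_2): lcm = x^2y. S = -1/2x^2 + 5/4xy^3 + 5/3xy + 23/12x - 3/4y^2 - 9/4y.
  leading term x^2: subtract (1/8)·f_2 from -1/2x^2 + 5/4xy^3 + 5/3xy + 23/12x - 3/4y^2 - 9/4y → 5/4xy^3 - 5/8xy^2 + 5/3xy + 31/24x - 3/4y^2 - 15/8y + 9/8
  leading term xy^3: subtract (-5/16y^2)·f_1 from 5/4xy^3 - 5/8xy^2 + 5/3xy + 31/24x - 3/4y^2 - 15/8y + 9/8 → 5/3xy + 31/24x - 25/48y^3 - 151/48y^2 - 15/8y + 9/8
  leading term xy: subtract (-5/12)·f_1 from 5/3xy + 31/24x - 25/48y^3 - 151/48y^2 - 15/8y + 9/8 → 17/8x - 25/48y^3 - 151/48y^2 - 185/72y - 149/72
  leading term x: no divisor's leading term divides it; move 17/8x to the remainder.
  leading term y^3: no divisor's leading term divides it; move -25/48y^3 to the remainder.
  leading term y^2: no divisor's leading term divides it; move -151/48y^2 to the remainder.
  leading term y: no divisor's leading term divides it; move -185/72y to the remainder.
  leading term 1: no divisor's leading term divides it; move -149/72 to the remainder.
  remainder 17/8x - 25/48y^3 - 151/48y^2 - 185/72y - 149/72 ≠ 0; add h_4 = 17/8x - 25/48y^3 - 151/48y^2 - 185/72y - 149/72 to the basis.

S(f_1,f_3): lcm = x^2y. S = 13/10x^2 + 3/4xy^2 + 5/12xy - 49/12x + 3y + 109/20.
  leading term x^2: subtract (-13/40)·f_2 from 13/10x^2 + 3/4xy^2 + 5/12xy - 49/12x + 3y + 109/20 → 19/8xy^2 + 5/12xy - 59/24x + 81/40y + 101/40
  leading term xy^2: subtract (-19/32y)·f_1 from 19/8xy^2 + 5/12xy - 59/24x + 81/40y + 101/40 → 77/48xy - 59/24x - 95/96y^2 - 1213/480y + 101/40
  leading term xy: subtract (-77/192)·f_1 from 77/48xy - 59/24x - 95/96y^2 - 1213/480y + 101/40 → -53/32x - 95/96y^2 - 9203/2880y - 1583/2880
  leading term x: subtract (-53/68)·h_4 from -53/32x - 95/96y^2 - 9203/2880y - 1583/2880 → -1325/3264y^3 - 11233/3264y^2 - 254501/48960y - 105881/48960
  leading term y^3: no divisor's leading term divides it; move -1325/3264y^3 to the remainder.
  leading term y^2: no divisor's leading term divides it; move -11233/3264y^2 to the remainder.
  leading term y: no divisor's leading term divides it; move -254501/48960y to the remainder.
  leading term 1: no divisor's leading term divides it; move -105881/48960 to the remainder.
  remainder -1325/3264y^3 - 11233/3264y^2 - 254501/48960y - 105881/48960 ≠ 0; add h_5 = -1325/3264y^3 - 11233/3264y^2 - 254501/48960y - 105881/48960 to the basis.

S(f_1,h_4): lcm = xy. S = -1/2x + 25/102y^4 + 151/102y^3 + 185/153y^2 + 851/612y + 23/12.
  leading term x: subtract (-4/17)·h_4 from -1/2x + 25/102y^4 + 151/102y^3 + 185/153y^2 + 851/612y + 23/12 → 25/102y^4 + 277/204y^3 + 287/612y^2 + 481/612y + 875/612
  leading term y^4: subtract (-32/53y)·h_5 from 25/102y^4 + 277/204y^3 + 287/612y^2 + 481/612y + 875/612 → -2595/3604y^3 - 432947/162180y^2 - 28099/54060y + 875/612
  leading term y^3: subtract (24912/14045)·h_5 from -2595/3604y^3 - 432947/162180y^2 - 28099/54060y + 875/612 → 434164/126405y^2 + 1832938/210675y + 3327994/632025
  leading term y^2: no divisor's leading term divides it; move 434164/126405y^2 to the remainder.
  leading term y: no divisor's leading term divides it; move 1832938/210675y to the remainder.
  leading term 1: no divisor's leading term divides it; move 3327994/632025 to the remainder.
  remainder 434164/126405y^2 + 1832938/210675y + 3327994/632025 ≠ 0; add h_6 = 434164/126405y^2 + 1832938/210675y + 3327994/632025 to the basis.

S(f_1,h_5): lcm = xy^3. S = -23791/2650xy^2 - 254501/19875xy - 105881/19875x + 5/12y^3 + 23/12y^2.
  leading term xy^2: subtract (23791/10600y)·f_1 from -23791/2650xy^2 - 254501/19875xy - 105881/19875x + 5/12y^3 + 23/12y^2 → -1374869/79500xy - 105881/19875x + 5/12y^3 + 35981/6360y^2 + 547193/31800y
  leading term xy: subtract (1374869/318000)·f_1 from -1374869/79500xy - 105881/19875x + 5/12y^3 + 35981/6360y^2 + 547193/31800y → -740639/53000x + 5/12y^3 + 35981/6360y^2 + 4658027/190800y + 31621987/954000
  leading term x: subtract (-43567/6625)·h_4 from -740639/53000x + 5/12y^3 + 35981/6360y^2 + 4658027/190800y + 31621987/954000 → -38267/12720y^3 - 1593189/106000y^2 + 159341/21200y + 6213007/318000
  leading term y^3: subtract (2602156/351125)·h_5 from -38267/12720y^3 - 1593189/106000y^2 + 159341/21200y + 6213007/318000 → 2206702/210675y^2 + 1454891399/31601250y + 1123886099/31601250
  leading term y^2: subtract (3310053/1085410)·h_6 from 2206702/210675y^2 + 1454891399/31601250y + 1123886099/31601250 → 1262425253833/64717571250y + 1262425253833/64717571250
  leading term y: no divisor's leading term divides it; move 1262425253833/64717571250y to the remainder.
  leading term 1: no divisor's leading term divides it; move 1262425253833/64717571250 to the remainder.
  remainder 1262425253833/64717571250y + 1262425253833/64717571250 ≠ 0; add h_7 = 1262425253833/64717571250y + 1262425253833/64717571250 to the basis.

The other S-polynomials (S(f_2,f_3), S(f_2,h_4), S(f_3,h_4), S(f_2,h_5), S(f_3,h_5), S(h_4,h_5), S(f_1,h_6), S(f_2,h_6), S(f_3,h_6), S(h_4,h_6), S(h_5,h_6), S(f_1,h_7), S(f_2,h_7), S(f_3,h_7), S(h_4,h_7), S(h_5,h_7), S(h_6,h_7)) all reduce to 0 modulo the current basis, so we have a Gröbner basis.
Inter-reduce: drop elements whose leading term is divisible by another's, tail-reduce, and make monic.
Reduced Gröbner basis: {x - 1, y + 1}.
Label its elements g_1 = x - 1, g_2 = y + 1.

Reduce p = 2xy^2 - xy - 11y^3 - y - 15 modulo G:
  leading term xy^2: subtract (2y^2)·g_1 from 2xy^2 - xy - 11y^3 - y - 15 → -xy - 11y^3 + 2y^2 - y - 15
  leading term xy: subtract (-y)·g_1 from -xy - 11y^3 + 2y^2 - y - 15 → -11y^3 + 2y^2 - 2y - 15
  leading term y^3: subtract (-11y^2)·g_2 from -11y^3 + 2y^2 - 2y - 15 → 13y^2 - 2y - 15
  leading term y^2: subtract (13y)·g_2 from 13y^2 - 2y - 15 → -15y - 15
  leading term y: subtract (-15)·g_2 from -15y - 15 → 0
  normal form = 0.
Since the normal form is 0, p ∈ I.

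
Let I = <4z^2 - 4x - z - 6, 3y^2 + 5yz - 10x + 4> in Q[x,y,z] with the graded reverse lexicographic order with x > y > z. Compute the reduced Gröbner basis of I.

G = {y^2 + 5/3yz - 10/3x + 4/3, z^2 - x - 1/4z - 3/2}

This is the nonlinear analogue of row-reducing a linear system.

f_1 = 4z^2 - 4x - z - 6, LT = z^2.
f_2 = 3y^2 + 5yz - 10x + 4, LT = y^2.

The S-polynomials (S(f_1,f_2)) all reduce to 0 modulo the current basis, so we have a Gröbner basis.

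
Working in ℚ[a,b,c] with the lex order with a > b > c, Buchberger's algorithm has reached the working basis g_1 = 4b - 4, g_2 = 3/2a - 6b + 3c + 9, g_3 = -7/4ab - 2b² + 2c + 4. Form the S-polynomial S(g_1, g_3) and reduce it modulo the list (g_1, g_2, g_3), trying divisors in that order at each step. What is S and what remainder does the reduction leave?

S(g_1, g_3) = -a - 8/7b² + 8/7c + 16/7; remainder on division = 22/7c + 22/7.

lcm(LM(g_1), LM(g_3)) = ab.
S = (lcm/LT(g_1))·g_1 − (lcm/LT(g_3))·g_3 = -a - 8/7b² + 8/7c + 16/7.
Reduce S modulo (g_1, g_2, g_3) in that order:
  leading term a: subtract (-⅔)·g_2 from -a - 8/7b² + 8/7c + 16/7 → -8/7b² - 4b + 22/7c + 58/7
  leading term b²: subtract (-2/7b)·g_1 from -8/7b² - 4b + 22/7c + 58/7 → -36/7b + 22/7c + 58/7
  leading term b: subtract (-9/7)·g_1 from -36/7b + 22/7c + 58/7 → 22/7c + 22/7
  leading term c: no divisor's leading term divides it; move 22/7c to the remainder.
  leading term 1: no divisor's leading term divides it; move 22/7 to the remainder.
The remainder 22/7c + 22/7 is nonzero, so it would be added as the next basis element.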